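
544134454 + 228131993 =772266447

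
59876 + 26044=85920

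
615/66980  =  123/13396 =0.01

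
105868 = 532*199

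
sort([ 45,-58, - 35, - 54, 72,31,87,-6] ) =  [-58,-54, - 35, - 6,31,45,72,87 ] 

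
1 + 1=2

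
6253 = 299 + 5954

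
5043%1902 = 1239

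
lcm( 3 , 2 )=6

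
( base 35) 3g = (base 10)121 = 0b1111001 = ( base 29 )45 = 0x79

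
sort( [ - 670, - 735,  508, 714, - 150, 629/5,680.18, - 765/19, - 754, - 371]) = [ - 754, - 735, - 670, - 371, - 150, - 765/19,629/5,508,680.18, 714 ] 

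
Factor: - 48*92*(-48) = 211968= 2^10*3^2*23^1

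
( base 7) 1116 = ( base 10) 405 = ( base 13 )252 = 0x195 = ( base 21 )j6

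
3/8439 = 1/2813=0.00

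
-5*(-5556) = 27780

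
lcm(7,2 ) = 14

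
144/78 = 24/13 = 1.85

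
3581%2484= 1097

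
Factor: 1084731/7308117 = 3^ ( - 2 ) * 53^ ( - 1)*5107^ ( - 1)*361577^1 =361577/2436039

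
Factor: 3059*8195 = 25068505 = 5^1 * 7^1*11^1*19^1*23^1* 149^1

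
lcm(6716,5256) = 120888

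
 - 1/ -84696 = 1/84696  =  0.00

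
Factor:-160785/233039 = - 405/587  =  -  3^4*5^1*587^( - 1 )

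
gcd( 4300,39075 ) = 25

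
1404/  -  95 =-15  +  21/95 = -14.78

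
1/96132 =1/96132 = 0.00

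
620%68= 8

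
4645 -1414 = 3231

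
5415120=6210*872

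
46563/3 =15521 = 15521.00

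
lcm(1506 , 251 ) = 1506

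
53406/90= 2967/5 = 593.40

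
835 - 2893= - 2058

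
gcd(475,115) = 5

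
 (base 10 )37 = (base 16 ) 25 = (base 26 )1b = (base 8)45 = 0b100101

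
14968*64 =957952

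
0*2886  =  0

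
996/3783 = 332/1261 = 0.26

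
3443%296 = 187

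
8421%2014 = 365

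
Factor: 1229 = 1229^1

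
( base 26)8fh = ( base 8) 13267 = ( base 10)5815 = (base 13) 2854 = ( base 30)6DP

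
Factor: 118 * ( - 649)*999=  - 76505418 = -  2^1*3^3*11^1*37^1*59^2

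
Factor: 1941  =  3^1*647^1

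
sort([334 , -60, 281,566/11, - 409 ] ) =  [ - 409,-60,  566/11,281, 334 ]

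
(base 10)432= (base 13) 273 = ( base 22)je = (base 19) 13e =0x1B0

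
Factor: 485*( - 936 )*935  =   - 2^3*3^2 * 5^2*11^1*13^1 * 17^1*97^1 = - 424452600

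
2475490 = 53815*46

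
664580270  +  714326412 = 1378906682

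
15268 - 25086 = -9818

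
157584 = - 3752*( - 42)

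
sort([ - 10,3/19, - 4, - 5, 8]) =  [  -  10, - 5,-4,3/19, 8] 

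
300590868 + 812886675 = 1113477543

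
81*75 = 6075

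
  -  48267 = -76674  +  28407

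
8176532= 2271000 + 5905532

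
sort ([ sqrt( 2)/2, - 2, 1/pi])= [ - 2, 1/pi, sqrt ( 2)/2 ] 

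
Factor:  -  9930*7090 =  - 70403700= - 2^2*3^1 * 5^2*331^1*709^1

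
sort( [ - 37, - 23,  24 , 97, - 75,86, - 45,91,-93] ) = [ - 93,-75, - 45,-37, - 23, 24, 86,91,97]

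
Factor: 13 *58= 2^1*13^1*29^1 = 754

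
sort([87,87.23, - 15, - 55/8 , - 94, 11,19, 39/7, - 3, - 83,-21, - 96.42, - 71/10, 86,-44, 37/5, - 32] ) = [ -96.42, - 94,-83, - 44, - 32, - 21,-15 , - 71/10,-55/8, -3,39/7,37/5,11, 19, 86,  87,87.23]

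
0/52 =0 =0.00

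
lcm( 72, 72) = 72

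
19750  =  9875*2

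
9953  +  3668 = 13621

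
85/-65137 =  - 1 + 65052/65137 = - 0.00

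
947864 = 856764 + 91100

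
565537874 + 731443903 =1296981777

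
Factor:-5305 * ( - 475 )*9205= 23195449375  =  5^4*7^1*19^1 * 263^1*1061^1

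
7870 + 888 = 8758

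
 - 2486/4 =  - 622 + 1/2 = -  621.50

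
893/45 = 19 + 38/45 = 19.84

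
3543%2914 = 629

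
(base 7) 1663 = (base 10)682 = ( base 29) NF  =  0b1010101010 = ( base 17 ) 262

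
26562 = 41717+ - 15155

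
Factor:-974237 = -11^1*31^1*2857^1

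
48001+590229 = 638230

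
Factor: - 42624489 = -3^1*139^1*102217^1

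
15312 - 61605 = - 46293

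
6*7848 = 47088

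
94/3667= 94/3667 =0.03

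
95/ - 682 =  - 95/682 = -0.14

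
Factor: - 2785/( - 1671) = 3^ ( - 1) *5^1 = 5/3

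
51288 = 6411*8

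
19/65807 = 19/65807 =0.00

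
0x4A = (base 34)26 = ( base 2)1001010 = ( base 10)74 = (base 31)2c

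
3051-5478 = -2427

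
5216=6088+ - 872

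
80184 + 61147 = 141331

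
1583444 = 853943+729501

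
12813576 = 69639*184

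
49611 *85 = 4216935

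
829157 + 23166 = 852323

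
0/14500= 0 = 0.00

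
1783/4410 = 1783/4410 = 0.40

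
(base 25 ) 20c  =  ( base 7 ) 3452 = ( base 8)2356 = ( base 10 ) 1262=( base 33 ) 158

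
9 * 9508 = 85572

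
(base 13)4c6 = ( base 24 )1AM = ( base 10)838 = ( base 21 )1ij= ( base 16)346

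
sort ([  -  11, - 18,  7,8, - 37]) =[ - 37, - 18,  -  11,7, 8 ]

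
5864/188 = 1466/47 =31.19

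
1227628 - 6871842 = -5644214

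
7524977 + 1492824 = 9017801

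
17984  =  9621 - -8363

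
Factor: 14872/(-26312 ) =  - 13/23 =-  13^1*23^(-1)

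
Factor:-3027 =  - 3^1*1009^1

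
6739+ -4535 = 2204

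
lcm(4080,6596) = 395760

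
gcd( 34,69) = 1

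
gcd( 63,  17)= 1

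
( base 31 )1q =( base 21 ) 2f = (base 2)111001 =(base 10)57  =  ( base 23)2B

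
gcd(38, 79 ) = 1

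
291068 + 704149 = 995217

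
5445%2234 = 977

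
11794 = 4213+7581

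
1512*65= 98280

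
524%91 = 69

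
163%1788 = 163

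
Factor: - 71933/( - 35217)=3^( - 2 )*7^ (  -  1) * 13^(  -  1 ) * 43^( - 1)*71933^1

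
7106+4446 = 11552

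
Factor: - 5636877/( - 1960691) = 3^1*17^1*149^ (  -  1)*13159^( - 1)*110527^1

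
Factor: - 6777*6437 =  - 43623549 = - 3^3 *41^1* 157^1 * 251^1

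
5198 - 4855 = 343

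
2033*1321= 2685593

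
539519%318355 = 221164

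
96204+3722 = 99926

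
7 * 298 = 2086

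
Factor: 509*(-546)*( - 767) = 2^1 * 3^1*7^1*13^2*59^1*509^1 = 213160038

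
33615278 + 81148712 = 114763990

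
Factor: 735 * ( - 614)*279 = - 2^1 * 3^3*5^1*7^2*31^1*307^1  =  - 125909910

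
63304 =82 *772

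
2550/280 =255/28 = 9.11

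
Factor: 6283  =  61^1*103^1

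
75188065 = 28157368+47030697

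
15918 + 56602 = 72520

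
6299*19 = 119681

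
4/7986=2/3993 = 0.00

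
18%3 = 0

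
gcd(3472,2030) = 14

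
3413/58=3413/58 = 58.84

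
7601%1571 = 1317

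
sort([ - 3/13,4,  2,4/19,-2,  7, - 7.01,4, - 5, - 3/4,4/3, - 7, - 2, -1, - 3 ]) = [ - 7.01,-7, - 5, - 3,-2,-2, - 1, - 3/4,- 3/13,  4/19,4/3,2, 4,  4 , 7] 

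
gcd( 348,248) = 4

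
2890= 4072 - 1182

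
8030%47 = 40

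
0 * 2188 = 0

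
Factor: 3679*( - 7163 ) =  - 26352677 =- 13^2* 19^1*29^1*283^1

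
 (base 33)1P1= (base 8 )3573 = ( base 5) 30130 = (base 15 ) 87a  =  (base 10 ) 1915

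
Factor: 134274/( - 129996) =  - 973/942 = -2^(-1)*3^(-1 )*7^1 * 139^1*157^( - 1 ) 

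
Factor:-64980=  -2^2*3^2 * 5^1 * 19^2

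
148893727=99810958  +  49082769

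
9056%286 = 190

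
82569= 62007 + 20562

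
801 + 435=1236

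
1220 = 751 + 469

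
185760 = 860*216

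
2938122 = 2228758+709364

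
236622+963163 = 1199785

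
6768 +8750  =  15518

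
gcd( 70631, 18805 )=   1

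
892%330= 232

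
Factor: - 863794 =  - 2^1*29^1 * 53^1*281^1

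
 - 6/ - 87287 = 6/87287 = 0.00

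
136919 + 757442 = 894361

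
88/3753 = 88/3753=0.02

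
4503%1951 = 601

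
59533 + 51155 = 110688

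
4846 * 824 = 3993104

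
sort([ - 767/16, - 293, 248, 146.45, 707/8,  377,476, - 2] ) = [ - 293 ,-767/16,  -  2, 707/8, 146.45, 248,377,476]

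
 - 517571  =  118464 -636035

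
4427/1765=2+897/1765= 2.51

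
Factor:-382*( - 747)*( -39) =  - 2^1*3^3*13^1 * 83^1*191^1 = - 11128806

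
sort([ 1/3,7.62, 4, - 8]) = [ - 8,  1/3,4,7.62 ] 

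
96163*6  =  576978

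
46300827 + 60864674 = 107165501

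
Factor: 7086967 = 23^1*308129^1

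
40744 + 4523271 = 4564015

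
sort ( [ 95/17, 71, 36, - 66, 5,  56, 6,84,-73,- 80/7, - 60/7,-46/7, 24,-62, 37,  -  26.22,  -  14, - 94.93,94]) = [-94.93, - 73 , - 66, - 62, - 26.22,-14, - 80/7, - 60/7, - 46/7 , 5, 95/17 , 6, 24 , 36,37, 56,71, 84, 94]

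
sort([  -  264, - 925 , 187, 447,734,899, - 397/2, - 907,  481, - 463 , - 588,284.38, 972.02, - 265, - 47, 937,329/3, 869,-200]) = [- 925, - 907, - 588, - 463, - 265, - 264, - 200, - 397/2 , - 47, 329/3,187,284.38,  447, 481, 734,869 , 899 , 937 , 972.02] 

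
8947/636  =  14 + 43/636 =14.07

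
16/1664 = 1/104= 0.01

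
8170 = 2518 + 5652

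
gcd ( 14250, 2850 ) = 2850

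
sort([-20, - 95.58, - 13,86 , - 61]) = [ - 95.58, -61, - 20, - 13 , 86 ]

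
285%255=30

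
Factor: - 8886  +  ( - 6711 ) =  - 15597 = - 3^2*1733^1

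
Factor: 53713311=3^1*157^1*114041^1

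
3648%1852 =1796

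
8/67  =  8/67   =  0.12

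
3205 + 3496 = 6701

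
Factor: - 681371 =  - 681371^1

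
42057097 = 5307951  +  36749146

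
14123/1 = 14123 = 14123.00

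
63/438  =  21/146 = 0.14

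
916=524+392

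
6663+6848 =13511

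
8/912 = 1/114 = 0.01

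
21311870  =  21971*970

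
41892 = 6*6982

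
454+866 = 1320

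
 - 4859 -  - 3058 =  - 1801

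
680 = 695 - 15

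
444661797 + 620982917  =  1065644714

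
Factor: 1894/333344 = 1/176 =2^(  -  4)*11^( - 1)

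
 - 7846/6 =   -  1308 + 1/3 = - 1307.67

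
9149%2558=1475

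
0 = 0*686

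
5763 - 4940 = 823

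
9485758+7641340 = 17127098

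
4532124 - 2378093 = 2154031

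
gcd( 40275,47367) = 9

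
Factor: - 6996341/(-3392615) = 5^(  -  1) * 11^2* 23^(- 1)*67^1*863^1 * 29501^( - 1)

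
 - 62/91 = - 1 + 29/91  =  - 0.68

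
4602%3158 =1444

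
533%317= 216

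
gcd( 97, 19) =1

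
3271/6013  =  3271/6013 = 0.54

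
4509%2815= 1694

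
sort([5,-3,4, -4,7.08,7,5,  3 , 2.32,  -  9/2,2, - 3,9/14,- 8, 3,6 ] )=[- 8,-9/2, - 4, - 3, - 3, 9/14,2 , 2.32 , 3,3,  4, 5,5, 6,7, 7.08] 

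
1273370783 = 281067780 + 992303003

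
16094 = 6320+9774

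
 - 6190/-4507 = 1 +1683/4507   =  1.37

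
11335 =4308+7027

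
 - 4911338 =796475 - 5707813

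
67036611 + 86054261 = 153090872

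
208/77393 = 208/77393 = 0.00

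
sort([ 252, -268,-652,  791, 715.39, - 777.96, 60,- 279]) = [ - 777.96, - 652 , - 279, - 268, 60,252, 715.39, 791] 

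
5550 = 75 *74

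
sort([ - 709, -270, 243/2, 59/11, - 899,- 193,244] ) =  [ - 899 , - 709,- 270,- 193, 59/11,243/2, 244 ] 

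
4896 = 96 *51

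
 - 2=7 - 9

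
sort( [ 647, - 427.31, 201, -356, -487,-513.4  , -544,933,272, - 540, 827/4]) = [ - 544, - 540,- 513.4 , - 487, - 427.31,  -  356, 201,827/4, 272, 647,  933 ] 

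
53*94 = 4982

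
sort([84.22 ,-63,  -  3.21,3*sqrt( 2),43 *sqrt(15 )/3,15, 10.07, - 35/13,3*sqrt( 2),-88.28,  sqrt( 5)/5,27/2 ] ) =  [ - 88.28, - 63,-3.21, - 35/13,sqrt(5)/5, 3*sqrt( 2),  3 * sqrt( 2) , 10.07, 27/2, 15,43*sqrt( 15 )/3,  84.22] 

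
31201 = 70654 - 39453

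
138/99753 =46/33251 = 0.00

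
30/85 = 6/17 = 0.35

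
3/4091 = 3/4091 =0.00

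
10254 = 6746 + 3508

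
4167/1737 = 2 + 77/193 = 2.40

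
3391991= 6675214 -3283223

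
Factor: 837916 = 2^2 * 47^1 * 4457^1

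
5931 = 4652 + 1279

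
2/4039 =2/4039 = 0.00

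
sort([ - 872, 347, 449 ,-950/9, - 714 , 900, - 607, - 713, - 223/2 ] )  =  [-872, - 714,  -  713, - 607, - 223/2, - 950/9,347, 449 , 900]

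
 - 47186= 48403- 95589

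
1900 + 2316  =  4216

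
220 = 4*55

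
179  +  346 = 525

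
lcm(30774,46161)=92322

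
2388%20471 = 2388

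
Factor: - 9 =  - 3^2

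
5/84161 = 5/84161 = 0.00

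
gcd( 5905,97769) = 1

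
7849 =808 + 7041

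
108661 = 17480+91181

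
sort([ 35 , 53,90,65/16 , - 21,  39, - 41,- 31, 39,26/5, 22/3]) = [  -  41, - 31, - 21, 65/16,26/5 , 22/3,35,39,  39,53, 90]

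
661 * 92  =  60812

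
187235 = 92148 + 95087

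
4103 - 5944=- 1841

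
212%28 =16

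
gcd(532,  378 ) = 14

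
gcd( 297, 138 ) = 3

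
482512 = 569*848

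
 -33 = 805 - 838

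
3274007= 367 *8921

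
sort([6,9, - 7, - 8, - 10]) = [ - 10, - 8, - 7,6,9]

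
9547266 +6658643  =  16205909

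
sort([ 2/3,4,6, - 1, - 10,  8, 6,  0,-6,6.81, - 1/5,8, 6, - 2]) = [-10,-6,- 2, - 1, - 1/5, 0,2/3,  4,6,6,6, 6.81,8,  8 ] 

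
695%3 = 2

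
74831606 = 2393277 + 72438329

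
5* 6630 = 33150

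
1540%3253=1540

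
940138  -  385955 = 554183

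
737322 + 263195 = 1000517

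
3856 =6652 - 2796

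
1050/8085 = 10/77 =0.13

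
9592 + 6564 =16156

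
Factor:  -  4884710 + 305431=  - 4579279 = - 107^1*42797^1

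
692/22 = 31 + 5/11= 31.45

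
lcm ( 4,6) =12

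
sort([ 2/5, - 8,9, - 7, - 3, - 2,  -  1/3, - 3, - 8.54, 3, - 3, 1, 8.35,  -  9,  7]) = [- 9, - 8.54, - 8, - 7, - 3,  -  3, - 3, - 2, - 1/3,2/5,1,3,7,8.35 , 9] 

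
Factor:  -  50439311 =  - 13^1*229^1*16943^1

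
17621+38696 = 56317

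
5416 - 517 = 4899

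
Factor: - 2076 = -2^2*3^1 * 173^1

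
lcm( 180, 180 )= 180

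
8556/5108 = 2139/1277  =  1.68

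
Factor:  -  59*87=-3^1 * 29^1*59^1  =  - 5133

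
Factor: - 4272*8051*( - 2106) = 2^5*3^5*13^1*83^1*89^1*97^1 = 72433494432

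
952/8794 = 476/4397 =0.11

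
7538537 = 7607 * 991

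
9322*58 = 540676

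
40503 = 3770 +36733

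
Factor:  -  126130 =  - 2^1*5^1 *12613^1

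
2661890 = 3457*770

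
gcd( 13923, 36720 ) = 153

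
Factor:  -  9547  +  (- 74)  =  - 9621 = -3^2*1069^1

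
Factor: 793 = 13^1 *61^1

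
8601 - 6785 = 1816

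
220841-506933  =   - 286092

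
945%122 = 91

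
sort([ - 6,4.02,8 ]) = [  -  6, 4.02,8 ]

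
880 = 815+65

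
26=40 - 14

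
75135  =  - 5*( - 15027)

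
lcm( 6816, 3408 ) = 6816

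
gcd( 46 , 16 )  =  2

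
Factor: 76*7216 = 548416 = 2^6*11^1*19^1*41^1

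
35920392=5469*6568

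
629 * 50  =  31450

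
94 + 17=111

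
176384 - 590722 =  - 414338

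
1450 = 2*725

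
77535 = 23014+54521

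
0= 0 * 4043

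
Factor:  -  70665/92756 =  - 2^(- 2)*3^1*5^1*7^1 * 673^1*23189^( - 1 ) 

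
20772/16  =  1298 + 1/4 = 1298.25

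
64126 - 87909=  - 23783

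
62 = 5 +57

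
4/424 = 1/106 = 0.01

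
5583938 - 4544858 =1039080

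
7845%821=456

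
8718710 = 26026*335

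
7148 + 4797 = 11945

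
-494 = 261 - 755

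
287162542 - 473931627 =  - 186769085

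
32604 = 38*858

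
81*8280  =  670680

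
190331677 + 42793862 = 233125539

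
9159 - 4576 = 4583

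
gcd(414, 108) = 18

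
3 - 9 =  - 6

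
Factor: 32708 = 2^2*13^1*17^1*37^1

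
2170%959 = 252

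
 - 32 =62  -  94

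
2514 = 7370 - 4856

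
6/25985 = 6/25985 = 0.00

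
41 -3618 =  - 3577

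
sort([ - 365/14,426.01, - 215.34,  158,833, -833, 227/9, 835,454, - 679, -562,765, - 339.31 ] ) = [- 833, - 679,-562,  -  339.31,-215.34,  -  365/14 , 227/9,158,  426.01,454,765 , 833,835] 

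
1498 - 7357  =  -5859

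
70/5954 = 35/2977 = 0.01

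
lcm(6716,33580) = 33580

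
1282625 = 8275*155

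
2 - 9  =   - 7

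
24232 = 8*3029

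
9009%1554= 1239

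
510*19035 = 9707850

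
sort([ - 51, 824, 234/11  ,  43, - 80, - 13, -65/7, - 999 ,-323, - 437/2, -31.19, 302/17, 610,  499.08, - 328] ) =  [  -  999, - 328,-323, - 437/2, - 80, -51,  -  31.19,-13,- 65/7, 302/17, 234/11, 43, 499.08, 610,824 ] 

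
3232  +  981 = 4213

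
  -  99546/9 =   -  11061 + 1/3 =- 11060.67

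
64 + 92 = 156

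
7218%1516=1154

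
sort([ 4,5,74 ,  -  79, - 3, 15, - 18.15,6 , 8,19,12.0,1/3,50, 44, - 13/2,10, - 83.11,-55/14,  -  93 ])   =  [ - 93 ,-83.11,-79, - 18.15,  -  13/2, -55/14, - 3 , 1/3 , 4 , 5, 6,8,  10 , 12.0, 15,19,44, 50, 74]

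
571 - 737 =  - 166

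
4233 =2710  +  1523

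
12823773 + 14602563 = 27426336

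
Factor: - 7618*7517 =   -  2^1 * 13^1*293^1 * 7517^1 = - 57264506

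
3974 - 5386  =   - 1412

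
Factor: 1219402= 2^1*609701^1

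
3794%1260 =14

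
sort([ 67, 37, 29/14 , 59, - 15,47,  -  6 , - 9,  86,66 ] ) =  [ - 15,  -  9,-6, 29/14,37, 47,59,66, 67,86]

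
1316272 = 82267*16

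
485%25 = 10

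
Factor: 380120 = 2^3 * 5^1*13^1 * 17^1 * 43^1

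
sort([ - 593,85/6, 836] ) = [ - 593, 85/6,836] 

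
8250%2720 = 90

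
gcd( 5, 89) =1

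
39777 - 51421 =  - 11644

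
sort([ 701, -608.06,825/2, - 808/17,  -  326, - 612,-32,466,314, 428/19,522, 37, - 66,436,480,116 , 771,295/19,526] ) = [ - 612, - 608.06,  -  326, - 66, - 808/17,- 32,295/19,  428/19,37,116,314,825/2,436 , 466,480, 522,526 , 701,771]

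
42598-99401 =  - 56803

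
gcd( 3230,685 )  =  5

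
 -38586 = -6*6431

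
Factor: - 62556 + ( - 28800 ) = -2^2*3^1*23^1 * 331^1 = - 91356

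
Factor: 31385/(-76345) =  - 6277^1*15269^( - 1) = -  6277/15269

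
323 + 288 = 611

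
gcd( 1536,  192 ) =192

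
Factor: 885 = 3^1*5^1*59^1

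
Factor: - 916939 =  - 916939^1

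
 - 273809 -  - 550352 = 276543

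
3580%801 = 376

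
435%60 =15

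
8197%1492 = 737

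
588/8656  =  147/2164=0.07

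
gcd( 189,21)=21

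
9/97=9/97= 0.09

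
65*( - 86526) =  - 5624190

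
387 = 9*43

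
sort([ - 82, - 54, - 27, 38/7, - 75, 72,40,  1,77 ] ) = [ - 82,-75,-54, -27, 1, 38/7 , 40,72, 77 ] 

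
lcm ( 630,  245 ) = 4410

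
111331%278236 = 111331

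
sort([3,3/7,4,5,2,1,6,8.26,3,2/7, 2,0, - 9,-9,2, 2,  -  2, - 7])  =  [  -  9, - 9, - 7  , - 2,0,  2/7, 3/7,1,2,2,  2,2, 3,3,4,  5 , 6, 8.26 ]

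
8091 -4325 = 3766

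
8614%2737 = 403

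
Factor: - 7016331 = -3^1 *7^1*229^1*1459^1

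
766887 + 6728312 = 7495199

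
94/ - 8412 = -1+4159/4206= - 0.01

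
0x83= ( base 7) 245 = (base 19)6H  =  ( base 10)131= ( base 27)4n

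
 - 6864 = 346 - 7210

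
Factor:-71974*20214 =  - 2^2*3^2*7^1*  53^1 *97^1*1123^1 = - 1454882436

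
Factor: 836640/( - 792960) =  - 249/236=- 2^( - 2)*3^1*59^( - 1)* 83^1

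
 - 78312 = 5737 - 84049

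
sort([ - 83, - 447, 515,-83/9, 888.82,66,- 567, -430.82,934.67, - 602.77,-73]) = [-602.77, -567,-447,-430.82,  -  83,  -  73, - 83/9,  66, 515,888.82,934.67 ] 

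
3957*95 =375915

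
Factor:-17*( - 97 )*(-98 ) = -2^1*7^2*17^1 * 97^1= - 161602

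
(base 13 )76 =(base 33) 2v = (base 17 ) 5c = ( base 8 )141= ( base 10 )97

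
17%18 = 17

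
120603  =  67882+52721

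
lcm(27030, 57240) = 973080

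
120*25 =3000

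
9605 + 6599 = 16204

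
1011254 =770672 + 240582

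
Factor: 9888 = 2^5*3^1*103^1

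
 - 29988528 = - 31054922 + 1066394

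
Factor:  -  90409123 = -7^1*271^1*47659^1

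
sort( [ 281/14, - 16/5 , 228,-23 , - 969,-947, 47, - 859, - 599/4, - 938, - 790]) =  [ - 969 , - 947, -938, -859,  -  790 , - 599/4, - 23, - 16/5,281/14, 47, 228 ] 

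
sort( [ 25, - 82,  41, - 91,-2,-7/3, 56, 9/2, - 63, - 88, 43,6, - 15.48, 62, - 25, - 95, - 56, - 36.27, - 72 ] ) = [ - 95,- 91, - 88,  -  82 , - 72, - 63, - 56, - 36.27,-25, - 15.48, - 7/3, - 2, 9/2,6,  25, 41,  43,56,62 ]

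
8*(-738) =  - 5904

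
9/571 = 9/571 = 0.02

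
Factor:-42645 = -3^1*5^1*2843^1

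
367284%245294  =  121990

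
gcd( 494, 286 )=26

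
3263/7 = 3263/7 = 466.14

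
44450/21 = 2116 + 2/3 = 2116.67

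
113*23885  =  2699005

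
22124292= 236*93747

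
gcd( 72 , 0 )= 72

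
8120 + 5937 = 14057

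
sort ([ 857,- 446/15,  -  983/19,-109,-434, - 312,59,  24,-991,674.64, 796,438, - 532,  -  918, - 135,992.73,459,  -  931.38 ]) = [ - 991, - 931.38, - 918, - 532,-434, - 312,  -  135,- 109,  -  983/19,  -  446/15, 24,59 , 438,459, 674.64,796,857 , 992.73]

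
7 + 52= 59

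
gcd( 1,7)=1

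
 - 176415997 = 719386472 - 895802469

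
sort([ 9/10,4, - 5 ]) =[ - 5, 9/10, 4] 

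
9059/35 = 9059/35 = 258.83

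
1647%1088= 559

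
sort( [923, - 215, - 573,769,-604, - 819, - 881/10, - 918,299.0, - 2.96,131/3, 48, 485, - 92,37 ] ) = [ - 918, - 819, - 604, - 573, - 215, - 92, - 881/10, - 2.96, 37, 131/3,48,  299.0,485,769,923 ] 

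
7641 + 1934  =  9575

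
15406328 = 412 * 37394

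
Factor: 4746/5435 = 2^1*3^1*5^( - 1 ) * 7^1*113^1*1087^( - 1) 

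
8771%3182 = 2407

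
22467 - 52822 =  - 30355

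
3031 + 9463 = 12494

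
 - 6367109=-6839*931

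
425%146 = 133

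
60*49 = 2940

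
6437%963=659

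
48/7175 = 48/7175 = 0.01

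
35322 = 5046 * 7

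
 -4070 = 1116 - 5186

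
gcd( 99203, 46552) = 1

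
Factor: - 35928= - 2^3*3^2*499^1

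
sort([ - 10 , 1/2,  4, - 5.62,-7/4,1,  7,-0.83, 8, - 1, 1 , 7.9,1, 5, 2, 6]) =[ - 10, - 5.62, - 7/4, - 1, - 0.83,1/2,1,1 , 1, 2,  4 , 5,6,  7, 7.9,8]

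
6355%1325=1055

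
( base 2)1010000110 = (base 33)JJ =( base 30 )LG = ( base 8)1206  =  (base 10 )646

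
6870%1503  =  858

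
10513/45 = 10513/45 = 233.62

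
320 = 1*320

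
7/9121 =1/1303 = 0.00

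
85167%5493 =2772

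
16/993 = 16/993 = 0.02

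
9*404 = 3636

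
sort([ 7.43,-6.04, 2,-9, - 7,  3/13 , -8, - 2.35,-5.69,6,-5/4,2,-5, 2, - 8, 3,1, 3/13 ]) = [ - 9, - 8, - 8,-7, - 6.04, - 5.69,-5,-2.35, - 5/4, 3/13, 3/13,1, 2,  2,2 , 3, 6,7.43] 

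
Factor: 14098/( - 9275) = -38/25 = - 2^1*5^( - 2)*19^1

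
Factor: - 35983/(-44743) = 101^( - 1)*443^( - 1)*35983^1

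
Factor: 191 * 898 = 2^1 * 191^1*449^1 = 171518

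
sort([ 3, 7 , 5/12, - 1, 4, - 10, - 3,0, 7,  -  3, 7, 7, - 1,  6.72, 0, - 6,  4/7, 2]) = [ - 10, - 6,-3, - 3,-1, - 1,  0, 0, 5/12,4/7,2, 3,4 , 6.72,7, 7, 7,7]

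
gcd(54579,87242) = 1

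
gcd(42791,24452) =6113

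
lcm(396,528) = 1584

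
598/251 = 2 + 96/251 = 2.38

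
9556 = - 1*( - 9556)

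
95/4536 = 95/4536 = 0.02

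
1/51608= 1/51608 = 0.00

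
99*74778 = 7403022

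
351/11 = 351/11 = 31.91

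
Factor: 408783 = 3^1*136261^1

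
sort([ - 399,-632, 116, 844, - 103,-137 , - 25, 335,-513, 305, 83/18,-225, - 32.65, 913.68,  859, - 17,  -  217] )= [-632, - 513 , - 399, - 225,-217, - 137, - 103 ,  -  32.65, - 25,-17, 83/18, 116, 305,335,844, 859, 913.68]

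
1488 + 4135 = 5623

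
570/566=1 + 2/283 = 1.01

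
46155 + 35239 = 81394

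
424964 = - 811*( - 524)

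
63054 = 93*678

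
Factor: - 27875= - 5^3*223^1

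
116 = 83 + 33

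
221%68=17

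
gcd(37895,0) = 37895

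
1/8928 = 1/8928 = 0.00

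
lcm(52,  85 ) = 4420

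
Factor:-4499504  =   - 2^4 * 19^3*41^1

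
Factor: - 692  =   - 2^2 * 173^1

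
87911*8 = 703288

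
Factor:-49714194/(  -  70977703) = 2^1*3^1*17^( - 1 ) * 29^(- 1)*1201^1* 6899^1 * 143971^( - 1 ) 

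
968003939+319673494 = 1287677433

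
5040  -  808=4232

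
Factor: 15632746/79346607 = 2^1*3^( - 1)*163^( - 1 )*223^1*35051^1*162263^( - 1 )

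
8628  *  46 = 396888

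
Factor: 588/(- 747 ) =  - 196/249 =-  2^2*3^(  -  1)*7^2 * 83^(- 1 )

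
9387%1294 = 329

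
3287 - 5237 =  - 1950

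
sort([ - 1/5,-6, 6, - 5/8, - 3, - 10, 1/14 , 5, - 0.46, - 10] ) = [ - 10, - 10, - 6, - 3, - 5/8, - 0.46,-1/5, 1/14, 5,6 ]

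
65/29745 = 13/5949= 0.00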